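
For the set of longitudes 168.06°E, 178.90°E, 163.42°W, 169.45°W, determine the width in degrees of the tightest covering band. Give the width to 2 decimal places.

Sort the longitudes: -169.45°, -163.42°, +168.06°, +178.90°.
Eastward gaps between consecutive values (wrapping around): 6.03°, 331.48°, 10.84°, 11.65°.
Largest gap = 331.48° ⇒ minimal covering band is its complement: 360° − 331.48° = 28.52°.
Band runs from +168.06° eastward to -163.42°, crossing the antimeridian.

28.52°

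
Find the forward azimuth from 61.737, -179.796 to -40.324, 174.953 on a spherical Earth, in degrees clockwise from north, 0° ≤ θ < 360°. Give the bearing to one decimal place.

Δλ = 174.953 − -179.796 = 354.749°; wrapped into (−180°, 180°]: -5.251°.
θ = atan2( sin Δλ · cos φ₂ , cos φ₁ · sin φ₂ − sin φ₁ · cos φ₂ · cos Δλ )
  = atan2(-0.06977, -0.97511) = -175.907° → normalised to [0°, 360°): 184.093°.

184.1°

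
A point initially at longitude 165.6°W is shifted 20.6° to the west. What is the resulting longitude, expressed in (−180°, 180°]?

Start at -165.6°; shift −20.6° → -186.2°.
-186.2° lies outside (−180°, 180°]; add 360° → +173.8°.

173.8°E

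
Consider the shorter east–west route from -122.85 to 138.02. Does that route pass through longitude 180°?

Yes

Naïve |138.02 − -122.85| = 260.87° > 180°, so the shorter arc goes the other way round — across 180°.
Signed shortest Δλ = ((138.02 − -122.85 + 180) mod 360) − 180 = -99.13°.
Going west by 99.13° from -122.85° passes through 180° before reaching +138.02°.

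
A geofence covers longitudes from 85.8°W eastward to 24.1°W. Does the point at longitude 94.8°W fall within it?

Band width going east from -85.8° to -24.1°: ((-24.1 − -85.8) mod 360) = 61.7°.
Offset of -94.8° east of the west edge: ((-94.8 − -85.8) mod 360) = 351.0°.
351.0° > 61.7° ⇒ outside.

No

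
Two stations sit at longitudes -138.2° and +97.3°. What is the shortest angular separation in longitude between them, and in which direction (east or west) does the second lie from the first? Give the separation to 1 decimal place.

124.5° west

Raw difference: 97.3 − -138.2 = 235.5°.
Normalise into (−180°, 180°]: 235.5° − 360° = -124.5°.
Negative ⇒ the second point lies to the west; separation 124.5°.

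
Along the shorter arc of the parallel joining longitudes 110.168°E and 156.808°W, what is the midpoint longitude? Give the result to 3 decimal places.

Signed shortest Δλ from +110.168° to -156.808° is +93.024°.
Midpoint longitude = +110.168° + (+93.024°)/2 = +110.168° + 46.512° = +156.680°.
(The naïve average (+110.168 + -156.808)/2 = -23.32° is on the wrong side of the globe.)

156.680°E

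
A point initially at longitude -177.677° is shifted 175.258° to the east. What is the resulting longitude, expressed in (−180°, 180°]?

Start at -177.677°; shift +175.258° → -2.419°.
-2.419° already lies in (−180°, 180°].

-2.419°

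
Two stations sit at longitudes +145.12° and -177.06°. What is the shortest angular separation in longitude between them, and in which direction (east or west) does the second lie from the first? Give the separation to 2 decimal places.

37.82° east

Raw difference: -177.06 − 145.12 = -322.18°.
Normalise into (−180°, 180°]: -322.18° + 360° = 37.82°.
Positive ⇒ the second point lies to the east; separation 37.82°.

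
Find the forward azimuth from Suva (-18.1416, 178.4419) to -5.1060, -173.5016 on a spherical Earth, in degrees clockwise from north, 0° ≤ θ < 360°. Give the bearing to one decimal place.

32.1°

Δλ = -173.5016 − 178.4419 = -351.9435°; wrapped into (−180°, 180°]: 8.0565°.
θ = atan2( sin Δλ · cos φ₂ , cos φ₁ · sin φ₂ − sin φ₁ · cos φ₂ · cos Δλ )
  = atan2(0.13959, 0.22250) = 32.104° → normalised to [0°, 360°): 32.104°.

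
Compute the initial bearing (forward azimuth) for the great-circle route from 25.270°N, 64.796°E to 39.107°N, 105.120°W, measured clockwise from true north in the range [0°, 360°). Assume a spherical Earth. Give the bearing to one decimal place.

Δλ = -105.120 − 64.796 = -169.916°.
θ = atan2( sin Δλ · cos φ₂ , cos φ₁ · sin φ₂ − sin φ₁ · cos φ₂ · cos Δλ )
  = atan2(-0.13587, 0.89654) = -8.617° → normalised to [0°, 360°): 351.383°.

351.4°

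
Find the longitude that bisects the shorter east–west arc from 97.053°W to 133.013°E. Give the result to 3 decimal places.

162.020°W

Signed shortest Δλ from -97.053° to +133.013° is -129.934°.
Midpoint longitude = -97.053° + (-129.934°)/2 = -97.053° − 64.967° = -162.020°.
(The naïve average (-97.053 + +133.013)/2 = 17.98° is on the wrong side of the globe.)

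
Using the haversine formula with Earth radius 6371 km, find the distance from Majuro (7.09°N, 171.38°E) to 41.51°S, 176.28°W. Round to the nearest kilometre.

Δλ = -176.28 − 171.38 = -347.66°; wrapped into (−180°, 180°]: 12.34°.
Δφ = -41.51 − 7.09 = -48.60°.
a = sin²(Δφ/2) + cos φ₁ · cos φ₂ · sin²(Δλ/2) = 0.177928.
c = 2·atan2(√a, √(1−a)) = 0.87089 rad → d = 6371·c ≈ 5548.46 km.

5548 km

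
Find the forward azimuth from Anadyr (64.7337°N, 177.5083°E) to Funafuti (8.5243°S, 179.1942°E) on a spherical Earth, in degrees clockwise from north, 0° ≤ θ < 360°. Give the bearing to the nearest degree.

Δλ = 179.1942 − 177.5083 = 1.6859°.
θ = atan2( sin Δλ · cos φ₂ , cos φ₁ · sin φ₂ − sin φ₁ · cos φ₂ · cos Δλ )
  = atan2(0.02910, -0.95722) = 178.259° → normalised to [0°, 360°): 178.259°.

178°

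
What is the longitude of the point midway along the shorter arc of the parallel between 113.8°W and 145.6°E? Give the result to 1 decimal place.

Signed shortest Δλ from -113.8° to +145.6° is -100.6°.
Midpoint longitude = -113.8° + (-100.6°)/2 = -113.8° − 50.3° = -164.1°.
(The naïve average (-113.8 + +145.6)/2 = 15.9° is on the wrong side of the globe.)

164.1°W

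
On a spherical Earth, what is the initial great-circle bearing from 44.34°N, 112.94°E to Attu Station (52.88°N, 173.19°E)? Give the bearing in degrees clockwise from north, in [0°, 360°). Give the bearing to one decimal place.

55.4°

Δλ = 173.19 − 112.94 = 60.25°.
θ = atan2( sin Δλ · cos φ₂ , cos φ₁ · sin φ₂ − sin φ₁ · cos φ₂ · cos Δλ )
  = atan2(0.52395, 0.36099) = 55.434° → normalised to [0°, 360°): 55.434°.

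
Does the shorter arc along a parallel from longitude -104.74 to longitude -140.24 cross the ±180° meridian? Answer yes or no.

No

Signed shortest Δλ = ((-140.24 − -104.74 + 180) mod 360) − 180 = -35.5°.
Going west by 35.5° from -104.74° reaches -140.24° without touching 180°.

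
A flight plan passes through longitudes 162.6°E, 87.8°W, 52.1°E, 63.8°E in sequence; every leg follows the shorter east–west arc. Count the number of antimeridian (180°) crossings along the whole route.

1

Leg 1: +162.6° → -87.8°, shortest Δλ = 109.6° (east) — crosses 180°.
Leg 2: -87.8° → +52.1°, shortest Δλ = 139.9° (east) — does not cross 180°.
Leg 3: +52.1° → +63.8°, shortest Δλ = 11.7° (east) — does not cross 180°.
Total crossings: 1.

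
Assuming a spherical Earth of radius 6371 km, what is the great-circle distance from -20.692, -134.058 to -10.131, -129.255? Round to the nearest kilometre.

Δλ = -129.255 − -134.058 = 4.803°.
Δφ = -10.131 − -20.692 = 10.561°.
a = sin²(Δφ/2) + cos φ₁ · cos φ₂ · sin²(Δλ/2) = 0.010087.
c = 2·atan2(√a, √(1−a)) = 0.20120 rad → d = 6371·c ≈ 1281.87 km.

1282 km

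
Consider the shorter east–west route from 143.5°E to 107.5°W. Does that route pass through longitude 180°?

Yes

Naïve |-107.5 − 143.5| = 251.0° > 180°, so the shorter arc goes the other way round — across 180°.
Signed shortest Δλ = ((-107.5 − 143.5 + 180) mod 360) − 180 = 109.0°.
Going east by 109.0° from +143.5° passes through 180° before reaching -107.5°.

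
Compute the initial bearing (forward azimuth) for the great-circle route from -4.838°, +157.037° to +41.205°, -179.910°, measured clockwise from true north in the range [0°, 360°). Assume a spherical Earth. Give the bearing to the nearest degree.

Δλ = -179.910 − 157.037 = -336.947°; wrapped into (−180°, 180°]: 23.053°.
θ = atan2( sin Δλ · cos φ₂ , cos φ₁ · sin φ₂ − sin φ₁ · cos φ₂ · cos Δλ )
  = atan2(0.29461, 0.71479) = 22.400° → normalised to [0°, 360°): 22.400°.

22°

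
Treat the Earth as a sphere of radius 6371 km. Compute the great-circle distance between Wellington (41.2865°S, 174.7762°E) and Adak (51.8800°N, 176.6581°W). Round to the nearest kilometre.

Δλ = -176.6581 − 174.7762 = -351.4343°; wrapped into (−180°, 180°]: 8.5657°.
Δφ = 51.8800 − -41.2865 = 93.1665°.
a = sin²(Δφ/2) + cos φ₁ · cos φ₂ · sin²(Δλ/2) = 0.530206.
c = 2·atan2(√a, √(1−a)) = 1.63124 rad → d = 6371·c ≈ 10392.66 km.

10393 km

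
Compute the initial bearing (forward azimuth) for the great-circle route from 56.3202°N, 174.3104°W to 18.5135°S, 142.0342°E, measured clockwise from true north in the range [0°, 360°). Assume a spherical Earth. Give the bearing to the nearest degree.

Δλ = 142.0342 − -174.3104 = 316.3446°; wrapped into (−180°, 180°]: -43.6554°.
θ = atan2( sin Δλ · cos φ₂ , cos φ₁ · sin φ₂ − sin φ₁ · cos φ₂ · cos Δλ )
  = atan2(-0.65459, -0.74699) = -138.772° → normalised to [0°, 360°): 221.228°.

221°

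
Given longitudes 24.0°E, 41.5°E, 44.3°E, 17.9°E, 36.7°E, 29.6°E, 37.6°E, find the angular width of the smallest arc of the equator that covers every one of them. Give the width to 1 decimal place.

26.4°

Sort the longitudes: +17.9°, +24.0°, +29.6°, +36.7°, +37.6°, +41.5°, +44.3°.
Eastward gaps between consecutive values (wrapping around): 6.1°, 5.6°, 7.1°, 0.9°, 3.9°, 2.8°, 333.6°.
Largest gap = 333.6° ⇒ minimal covering band is its complement: 360° − 333.6° = 26.4°.
Band runs from +17.9° eastward to +44.3°.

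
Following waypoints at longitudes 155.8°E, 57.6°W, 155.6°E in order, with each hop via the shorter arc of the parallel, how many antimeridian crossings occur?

2

Leg 1: +155.8° → -57.6°, shortest Δλ = 146.6° (east) — crosses 180°.
Leg 2: -57.6° → +155.6°, shortest Δλ = -146.8° (west) — crosses 180°.
Total crossings: 2.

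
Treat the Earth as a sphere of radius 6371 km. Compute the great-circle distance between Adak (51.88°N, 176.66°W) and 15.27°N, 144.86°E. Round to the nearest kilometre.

5301 km

Δλ = 144.86 − -176.66 = 321.52°; wrapped into (−180°, 180°]: -38.48°.
Δφ = 15.27 − 51.88 = -36.61°.
a = sin²(Δφ/2) + cos φ₁ · cos φ₂ · sin²(Δλ/2) = 0.163309.
c = 2·atan2(√a, √(1−a)) = 0.83202 rad → d = 6371·c ≈ 5300.81 km.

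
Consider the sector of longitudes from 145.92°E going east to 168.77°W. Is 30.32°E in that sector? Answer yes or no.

No

Band width going east from +145.92° to -168.77°: ((-168.77 − 145.92) mod 360) = 45.31°.
Offset of +30.32° east of the west edge: ((30.32 − 145.92) mod 360) = 244.40°.
244.40° > 45.31° ⇒ outside.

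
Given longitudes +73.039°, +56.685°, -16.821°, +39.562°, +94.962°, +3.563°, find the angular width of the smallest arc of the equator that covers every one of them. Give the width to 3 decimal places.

Sort the longitudes: -16.821°, +3.563°, +39.562°, +56.685°, +73.039°, +94.962°.
Eastward gaps between consecutive values (wrapping around): 20.384°, 35.999°, 17.123°, 16.354°, 21.923°, 248.217°.
Largest gap = 248.217° ⇒ minimal covering band is its complement: 360° − 248.217° = 111.783°.
Band runs from -16.821° eastward to +94.962°.

111.783°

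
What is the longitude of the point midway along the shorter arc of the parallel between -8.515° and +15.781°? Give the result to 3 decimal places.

Signed shortest Δλ from -8.515° to +15.781° is +24.296°.
Midpoint longitude = -8.515° + (+24.296°)/2 = -8.515° + 12.148° = +3.633°.

+3.633°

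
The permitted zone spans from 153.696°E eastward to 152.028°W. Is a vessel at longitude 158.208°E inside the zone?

Band width going east from +153.696° to -152.028°: ((-152.028 − 153.696) mod 360) = 54.276°.
Offset of +158.208° east of the west edge: ((158.208 − 153.696) mod 360) = 4.512°.
4.512° ≤ 54.276° ⇒ inside.

Yes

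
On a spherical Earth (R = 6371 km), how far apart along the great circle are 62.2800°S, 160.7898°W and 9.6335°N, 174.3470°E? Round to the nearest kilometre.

Δλ = 174.3470 − -160.7898 = 335.1368°; wrapped into (−180°, 180°]: -24.8632°.
Δφ = 9.6335 − -62.2800 = 71.9135°.
a = sin²(Δφ/2) + cos φ₁ · cos φ₂ · sin²(Δλ/2) = 0.366026.
c = 2·atan2(√a, √(1−a)) = 1.29953 rad → d = 6371·c ≈ 8279.33 km.

8279 km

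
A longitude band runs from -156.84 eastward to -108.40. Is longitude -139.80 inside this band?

Band width going east from -156.84° to -108.40°: ((-108.40 − -156.84) mod 360) = 48.44°.
Offset of -139.80° east of the west edge: ((-139.80 − -156.84) mod 360) = 17.04°.
17.04° ≤ 48.44° ⇒ inside.

Yes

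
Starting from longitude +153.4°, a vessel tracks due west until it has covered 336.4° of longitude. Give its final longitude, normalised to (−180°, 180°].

+177.0°

Start at +153.4°; shift −336.4° → -183.0°.
-183.0° lies outside (−180°, 180°]; add 360° → +177.0°.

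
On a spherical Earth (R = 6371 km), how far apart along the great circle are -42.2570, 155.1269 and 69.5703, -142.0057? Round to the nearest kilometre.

Δλ = -142.0057 − 155.1269 = -297.1326°; wrapped into (−180°, 180°]: 62.8674°.
Δφ = 69.5703 − -42.2570 = 111.8273°.
a = sin²(Δφ/2) + cos φ₁ · cos φ₂ · sin²(Δλ/2) = 0.756170.
c = 2·atan2(√a, √(1−a)) = 2.10870 rad → d = 6371·c ≈ 13434.55 km.

13435 km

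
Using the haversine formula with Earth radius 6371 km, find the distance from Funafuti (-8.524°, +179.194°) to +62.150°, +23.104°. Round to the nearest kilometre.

13744 km

Δλ = 23.104 − 179.194 = -156.090°.
Δφ = 62.150 − -8.524 = 70.674°.
a = sin²(Δφ/2) + cos φ₁ · cos φ₂ · sin²(Δλ/2) = 0.776703.
c = 2·atan2(√a, √(1−a)) = 2.15724 rad → d = 6371·c ≈ 13743.81 km.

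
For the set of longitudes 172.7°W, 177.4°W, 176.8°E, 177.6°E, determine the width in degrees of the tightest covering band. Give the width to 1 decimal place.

10.5°

Sort the longitudes: -177.4°, -172.7°, +176.8°, +177.6°.
Eastward gaps between consecutive values (wrapping around): 4.7°, 349.5°, 0.8°, 5.0°.
Largest gap = 349.5° ⇒ minimal covering band is its complement: 360° − 349.5° = 10.5°.
Band runs from +176.8° eastward to -172.7°, crossing the antimeridian.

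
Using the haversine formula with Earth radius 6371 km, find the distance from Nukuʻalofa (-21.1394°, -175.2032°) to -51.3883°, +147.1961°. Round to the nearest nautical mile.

Δλ = 147.1961 − -175.2032 = 322.3993°; wrapped into (−180°, 180°]: -37.6007°.
Δφ = -51.3883 − -21.1394 = -30.2489°.
a = sin²(Δφ/2) + cos φ₁ · cos φ₂ · sin²(Δλ/2) = 0.128528.
c = 2·atan2(√a, √(1−a)) = 0.73334 rad → d = 6371·c ≈ 4672.10 km ≈ 2522.73 nmi.

2523 nmi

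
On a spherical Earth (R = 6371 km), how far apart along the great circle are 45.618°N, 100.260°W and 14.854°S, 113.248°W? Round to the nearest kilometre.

Δλ = -113.248 − -100.260 = -12.988°.
Δφ = -14.854 − 45.618 = -60.472°.
a = sin²(Δφ/2) + cos φ₁ · cos φ₂ · sin²(Δλ/2) = 0.262223.
c = 2·atan2(√a, √(1−a)) = 1.07520 rad → d = 6371·c ≈ 6850.12 km.

6850 km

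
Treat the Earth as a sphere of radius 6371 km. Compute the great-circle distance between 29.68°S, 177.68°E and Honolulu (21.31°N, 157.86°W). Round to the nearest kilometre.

6245 km

Δλ = -157.86 − 177.68 = -335.54°; wrapped into (−180°, 180°]: 24.46°.
Δφ = 21.31 − -29.68 = 50.99°.
a = sin²(Δφ/2) + cos φ₁ · cos φ₂ · sin²(Δλ/2) = 0.221594.
c = 2·atan2(√a, √(1−a)) = 0.98025 rad → d = 6371·c ≈ 6245.19 km.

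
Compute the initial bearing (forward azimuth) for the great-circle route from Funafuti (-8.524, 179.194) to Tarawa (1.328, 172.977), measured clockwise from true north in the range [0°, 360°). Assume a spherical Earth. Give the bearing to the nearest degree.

328°

Δλ = 172.977 − 179.194 = -6.217°.
θ = atan2( sin Δλ · cos φ₂ , cos φ₁ · sin φ₂ − sin φ₁ · cos φ₂ · cos Δλ )
  = atan2(-0.10827, 0.17023) = -32.456° → normalised to [0°, 360°): 327.544°.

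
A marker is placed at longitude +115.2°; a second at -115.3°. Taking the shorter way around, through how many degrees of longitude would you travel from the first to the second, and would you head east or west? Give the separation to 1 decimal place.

129.5° east

Raw difference: -115.3 − 115.2 = -230.5°.
Normalise into (−180°, 180°]: -230.5° + 360° = 129.5°.
Positive ⇒ the second point lies to the east; separation 129.5°.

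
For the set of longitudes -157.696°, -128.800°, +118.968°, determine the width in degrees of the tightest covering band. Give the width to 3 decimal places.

Sort the longitudes: -157.696°, -128.800°, +118.968°.
Eastward gaps between consecutive values (wrapping around): 28.896°, 247.768°, 83.336°.
Largest gap = 247.768° ⇒ minimal covering band is its complement: 360° − 247.768° = 112.232°.
Band runs from +118.968° eastward to -128.800°, crossing the antimeridian.

112.232°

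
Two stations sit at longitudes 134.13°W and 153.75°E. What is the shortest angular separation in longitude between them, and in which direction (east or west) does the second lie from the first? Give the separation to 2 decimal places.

Raw difference: 153.75 − -134.13 = 287.88°.
Normalise into (−180°, 180°]: 287.88° − 360° = -72.12°.
Negative ⇒ the second point lies to the west; separation 72.12°.

72.12° west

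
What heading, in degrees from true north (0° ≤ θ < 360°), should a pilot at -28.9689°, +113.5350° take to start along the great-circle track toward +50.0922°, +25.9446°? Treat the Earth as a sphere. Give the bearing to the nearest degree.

Δλ = 25.9446 − 113.5350 = -87.5904°.
θ = atan2( sin Δλ · cos φ₂ , cos φ₁ · sin φ₂ − sin φ₁ · cos φ₂ · cos Δλ )
  = atan2(-0.64099, 0.68417) = -43.134° → normalised to [0°, 360°): 316.866°.

317°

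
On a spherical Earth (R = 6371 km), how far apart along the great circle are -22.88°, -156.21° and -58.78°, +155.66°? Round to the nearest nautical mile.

2964 nmi

Δλ = 155.66 − -156.21 = 311.87°; wrapped into (−180°, 180°]: -48.13°.
Δφ = -58.78 − -22.88 = -35.90°.
a = sin²(Δφ/2) + cos φ₁ · cos φ₂ · sin²(Δλ/2) = 0.174385.
c = 2·atan2(√a, √(1−a)) = 0.86159 rad → d = 6371·c ≈ 5489.20 km ≈ 2963.93 nmi.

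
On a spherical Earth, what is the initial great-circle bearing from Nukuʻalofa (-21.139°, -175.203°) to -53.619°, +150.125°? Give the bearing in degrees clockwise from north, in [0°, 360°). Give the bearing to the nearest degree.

210°

Δλ = 150.125 − -175.203 = 325.328°; wrapped into (−180°, 180°]: -34.672°.
θ = atan2( sin Δλ · cos φ₂ , cos φ₁ · sin φ₂ − sin φ₁ · cos φ₂ · cos Δλ )
  = atan2(-0.33743, -0.57499) = -149.594° → normalised to [0°, 360°): 210.406°.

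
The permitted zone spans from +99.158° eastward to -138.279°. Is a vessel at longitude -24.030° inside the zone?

No

Band width going east from +99.158° to -138.279°: ((-138.279 − 99.158) mod 360) = 122.563°.
Offset of -24.030° east of the west edge: ((-24.030 − 99.158) mod 360) = 236.812°.
236.812° > 122.563° ⇒ outside.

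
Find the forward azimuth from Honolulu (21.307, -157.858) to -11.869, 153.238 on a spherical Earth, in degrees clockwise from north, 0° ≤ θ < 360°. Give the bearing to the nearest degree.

Δλ = 153.238 − -157.858 = 311.096°; wrapped into (−180°, 180°]: -48.904°.
θ = atan2( sin Δλ · cos φ₂ , cos φ₁ · sin φ₂ − sin φ₁ · cos φ₂ · cos Δλ )
  = atan2(-0.73750, -0.42536) = -119.975° → normalised to [0°, 360°): 240.025°.

240°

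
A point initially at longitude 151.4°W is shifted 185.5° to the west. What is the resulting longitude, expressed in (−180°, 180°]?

23.1°E

Start at -151.4°; shift −185.5° → -336.9°.
-336.9° lies outside (−180°, 180°]; add 360° → +23.1°.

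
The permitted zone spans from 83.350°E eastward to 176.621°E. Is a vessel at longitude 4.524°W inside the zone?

Band width going east from +83.350° to +176.621°: ((176.621 − 83.350) mod 360) = 93.271°.
Offset of -4.524° east of the west edge: ((-4.524 − 83.350) mod 360) = 272.126°.
272.126° > 93.271° ⇒ outside.

No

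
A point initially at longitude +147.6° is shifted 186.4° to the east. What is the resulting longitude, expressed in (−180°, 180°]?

Start at +147.6°; shift +186.4° → +334.0°.
+334.0° lies outside (−180°, 180°]; subtract 360° → -26.0°.

-26.0°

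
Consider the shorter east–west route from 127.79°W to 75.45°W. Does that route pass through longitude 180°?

No

Signed shortest Δλ = ((-75.45 − -127.79 + 180) mod 360) − 180 = 52.34°.
Going east by 52.34° from -127.79° reaches -75.45° without touching 180°.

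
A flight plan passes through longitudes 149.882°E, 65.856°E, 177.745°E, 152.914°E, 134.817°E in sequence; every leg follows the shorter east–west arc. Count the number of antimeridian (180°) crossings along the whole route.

0

Leg 1: +149.882° → +65.856°, shortest Δλ = -84.026° (west) — does not cross 180°.
Leg 2: +65.856° → +177.745°, shortest Δλ = 111.889° (east) — does not cross 180°.
Leg 3: +177.745° → +152.914°, shortest Δλ = -24.831° (west) — does not cross 180°.
Leg 4: +152.914° → +134.817°, shortest Δλ = -18.097° (west) — does not cross 180°.
Total crossings: 0.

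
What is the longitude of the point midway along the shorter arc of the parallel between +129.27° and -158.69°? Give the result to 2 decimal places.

Signed shortest Δλ from +129.27° to -158.69° is +72.04°.
Midpoint longitude = +129.27° + (+72.04°)/2 = +129.27° + 36.02° = +165.29°.
(The naïve average (+129.27 + -158.69)/2 = -14.71° is on the wrong side of the globe.)

+165.29°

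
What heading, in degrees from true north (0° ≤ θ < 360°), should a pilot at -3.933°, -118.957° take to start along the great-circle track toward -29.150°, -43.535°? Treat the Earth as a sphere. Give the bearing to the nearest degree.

119°

Δλ = -43.535 − -118.957 = 75.422°.
θ = atan2( sin Δλ · cos φ₂ , cos φ₁ · sin φ₂ − sin φ₁ · cos φ₂ · cos Δλ )
  = atan2(0.84523, -0.47087) = 119.122° → normalised to [0°, 360°): 119.122°.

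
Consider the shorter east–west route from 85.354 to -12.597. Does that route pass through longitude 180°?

No

Signed shortest Δλ = ((-12.597 − 85.354 + 180) mod 360) − 180 = -97.951°.
Going west by 97.951° from +85.354° reaches -12.597° without touching 180°.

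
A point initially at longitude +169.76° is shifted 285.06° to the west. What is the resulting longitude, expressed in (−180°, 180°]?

Start at +169.76°; shift −285.06° → -115.30°.
-115.30° already lies in (−180°, 180°].

-115.30°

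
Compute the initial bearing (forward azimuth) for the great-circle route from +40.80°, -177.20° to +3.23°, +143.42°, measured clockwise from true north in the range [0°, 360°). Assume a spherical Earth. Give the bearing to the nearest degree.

234°

Δλ = 143.42 − -177.20 = 320.62°; wrapped into (−180°, 180°]: -39.38°.
θ = atan2( sin Δλ · cos φ₂ , cos φ₁ · sin φ₂ − sin φ₁ · cos φ₂ · cos Δλ )
  = atan2(-0.63345, -0.46161) = -126.082° → normalised to [0°, 360°): 233.918°.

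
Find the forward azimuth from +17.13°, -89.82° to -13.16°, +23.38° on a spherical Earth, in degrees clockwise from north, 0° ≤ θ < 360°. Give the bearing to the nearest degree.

97°

Δλ = 23.38 − -89.82 = 113.20°.
θ = atan2( sin Δλ · cos φ₂ , cos φ₁ · sin φ₂ − sin φ₁ · cos φ₂ · cos Δλ )
  = atan2(0.89500, -0.10459) = 96.665° → normalised to [0°, 360°): 96.665°.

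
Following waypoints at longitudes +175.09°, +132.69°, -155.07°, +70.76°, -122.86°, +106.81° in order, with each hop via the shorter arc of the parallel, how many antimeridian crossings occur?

4

Leg 1: +175.09° → +132.69°, shortest Δλ = -42.4° (west) — does not cross 180°.
Leg 2: +132.69° → -155.07°, shortest Δλ = 72.24° (east) — crosses 180°.
Leg 3: -155.07° → +70.76°, shortest Δλ = -134.17° (west) — crosses 180°.
Leg 4: +70.76° → -122.86°, shortest Δλ = 166.38° (east) — crosses 180°.
Leg 5: -122.86° → +106.81°, shortest Δλ = -130.33° (west) — crosses 180°.
Total crossings: 4.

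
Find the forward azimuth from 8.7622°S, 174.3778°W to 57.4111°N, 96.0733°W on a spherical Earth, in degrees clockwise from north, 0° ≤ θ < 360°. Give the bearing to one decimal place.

Δλ = -96.0733 − -174.3778 = 78.3045°.
θ = atan2( sin Δλ · cos φ₂ , cos φ₁ · sin φ₂ − sin φ₁ · cos φ₂ · cos Δλ )
  = atan2(0.52743, 0.84936) = 31.839° → normalised to [0°, 360°): 31.839°.

31.8°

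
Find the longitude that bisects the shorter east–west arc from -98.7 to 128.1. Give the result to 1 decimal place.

Signed shortest Δλ from -98.7° to +128.1° is -133.2°.
Midpoint longitude = -98.7° + (-133.2°)/2 = -98.7° − 66.6° = -165.3°.
(The naïve average (-98.7 + +128.1)/2 = 14.7° is on the wrong side of the globe.)

-165.3°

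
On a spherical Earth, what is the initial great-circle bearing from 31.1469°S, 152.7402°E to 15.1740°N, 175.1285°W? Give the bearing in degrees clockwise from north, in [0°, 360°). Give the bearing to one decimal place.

Δλ = -175.1285 − 152.7402 = -327.8687°; wrapped into (−180°, 180°]: 32.1313°.
θ = atan2( sin Δλ · cos φ₂ , cos φ₁ · sin φ₂ − sin φ₁ · cos φ₂ · cos Δλ )
  = atan2(0.51332, 0.64676) = 38.438° → normalised to [0°, 360°): 38.438°.

38.4°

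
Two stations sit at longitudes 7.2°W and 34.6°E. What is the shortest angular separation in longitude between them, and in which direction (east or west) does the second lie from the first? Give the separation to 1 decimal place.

Raw difference: 34.6 − -7.2 = 41.8°.
Normalise into (−180°, 180°]: 41.8° stays 41.8°.
Positive ⇒ the second point lies to the east; separation 41.8°.

41.8° east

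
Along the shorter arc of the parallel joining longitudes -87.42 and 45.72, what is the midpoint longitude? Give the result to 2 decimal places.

Signed shortest Δλ from -87.42° to +45.72° is +133.14°.
Midpoint longitude = -87.42° + (+133.14°)/2 = -87.42° + 66.57° = -20.85°.

-20.85°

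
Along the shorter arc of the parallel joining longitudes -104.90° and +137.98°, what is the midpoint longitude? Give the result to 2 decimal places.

Signed shortest Δλ from -104.90° to +137.98° is -117.12°.
Midpoint longitude = -104.90° + (-117.12°)/2 = -104.90° − 58.56° = -163.46°.
(The naïve average (-104.90 + +137.98)/2 = 16.54° is on the wrong side of the globe.)

-163.46°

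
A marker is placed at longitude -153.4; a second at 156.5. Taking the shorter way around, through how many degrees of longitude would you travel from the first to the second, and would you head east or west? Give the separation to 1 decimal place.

Raw difference: 156.5 − -153.4 = 309.9°.
Normalise into (−180°, 180°]: 309.9° − 360° = -50.1°.
Negative ⇒ the second point lies to the west; separation 50.1°.

50.1° west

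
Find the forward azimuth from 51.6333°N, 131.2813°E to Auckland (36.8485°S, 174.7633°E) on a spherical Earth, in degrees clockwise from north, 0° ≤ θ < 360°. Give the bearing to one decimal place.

146.4°

Δλ = 174.7633 − 131.2813 = 43.4820°.
θ = atan2( sin Δλ · cos φ₂ , cos φ₁ · sin φ₂ − sin φ₁ · cos φ₂ · cos Δλ )
  = atan2(0.55066, -0.82748) = 146.358° → normalised to [0°, 360°): 146.358°.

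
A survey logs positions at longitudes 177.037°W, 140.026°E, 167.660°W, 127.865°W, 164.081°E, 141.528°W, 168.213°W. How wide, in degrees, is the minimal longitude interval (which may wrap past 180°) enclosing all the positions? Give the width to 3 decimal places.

92.109°

Sort the longitudes: -177.037°, -168.213°, -167.660°, -141.528°, -127.865°, +140.026°, +164.081°.
Eastward gaps between consecutive values (wrapping around): 8.824°, 0.553°, 26.132°, 13.663°, 267.891°, 24.055°, 18.882°.
Largest gap = 267.891° ⇒ minimal covering band is its complement: 360° − 267.891° = 92.109°.
Band runs from +140.026° eastward to -127.865°, crossing the antimeridian.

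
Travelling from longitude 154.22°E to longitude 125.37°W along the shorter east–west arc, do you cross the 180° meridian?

Naïve |-125.37 − 154.22| = 279.59° > 180°, so the shorter arc goes the other way round — across 180°.
Signed shortest Δλ = ((-125.37 − 154.22 + 180) mod 360) − 180 = 80.41°.
Going east by 80.41° from +154.22° passes through 180° before reaching -125.37°.

Yes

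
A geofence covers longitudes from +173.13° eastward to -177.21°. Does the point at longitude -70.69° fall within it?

Band width going east from +173.13° to -177.21°: ((-177.21 − 173.13) mod 360) = 9.66°.
Offset of -70.69° east of the west edge: ((-70.69 − 173.13) mod 360) = 116.18°.
116.18° > 9.66° ⇒ outside.

No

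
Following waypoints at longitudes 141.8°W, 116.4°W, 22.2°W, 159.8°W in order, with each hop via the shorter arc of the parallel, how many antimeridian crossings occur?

Leg 1: -141.8° → -116.4°, shortest Δλ = 25.4° (east) — does not cross 180°.
Leg 2: -116.4° → -22.2°, shortest Δλ = 94.2° (east) — does not cross 180°.
Leg 3: -22.2° → -159.8°, shortest Δλ = -137.6° (west) — does not cross 180°.
Total crossings: 0.

0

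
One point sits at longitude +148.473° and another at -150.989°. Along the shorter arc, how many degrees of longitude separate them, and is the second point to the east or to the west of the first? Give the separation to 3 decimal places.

Raw difference: -150.989 − 148.473 = -299.462°.
Normalise into (−180°, 180°]: -299.462° + 360° = 60.538°.
Positive ⇒ the second point lies to the east; separation 60.538°.

60.538° east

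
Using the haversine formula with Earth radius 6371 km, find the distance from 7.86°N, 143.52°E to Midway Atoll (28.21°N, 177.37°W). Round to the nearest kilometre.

4681 km

Δλ = -177.37 − 143.52 = -320.89°; wrapped into (−180°, 180°]: 39.11°.
Δφ = 28.21 − 7.86 = 20.35°.
a = sin²(Δφ/2) + cos φ₁ · cos φ₂ · sin²(Δλ/2) = 0.129004.
c = 2·atan2(√a, √(1−a)) = 0.73476 rad → d = 6371·c ≈ 4681.16 km.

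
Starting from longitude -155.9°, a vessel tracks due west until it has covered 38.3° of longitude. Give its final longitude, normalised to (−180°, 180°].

+165.8°

Start at -155.9°; shift −38.3° → -194.2°.
-194.2° lies outside (−180°, 180°]; add 360° → +165.8°.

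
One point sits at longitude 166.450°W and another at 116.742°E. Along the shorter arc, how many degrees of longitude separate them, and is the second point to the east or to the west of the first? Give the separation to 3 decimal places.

76.808° west

Raw difference: 116.742 − -166.450 = 283.192°.
Normalise into (−180°, 180°]: 283.192° − 360° = -76.808°.
Negative ⇒ the second point lies to the west; separation 76.808°.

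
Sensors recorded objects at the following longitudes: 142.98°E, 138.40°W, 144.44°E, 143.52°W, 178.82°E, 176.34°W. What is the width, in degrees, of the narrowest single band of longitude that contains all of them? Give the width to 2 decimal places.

Sort the longitudes: -176.34°, -143.52°, -138.40°, +142.98°, +144.44°, +178.82°.
Eastward gaps between consecutive values (wrapping around): 32.82°, 5.12°, 281.38°, 1.46°, 34.38°, 4.84°.
Largest gap = 281.38° ⇒ minimal covering band is its complement: 360° − 281.38° = 78.62°.
Band runs from +142.98° eastward to -138.40°, crossing the antimeridian.

78.62°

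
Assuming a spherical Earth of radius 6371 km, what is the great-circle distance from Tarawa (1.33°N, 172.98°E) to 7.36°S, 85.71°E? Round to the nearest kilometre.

Δλ = 85.71 − 172.98 = -87.27°.
Δφ = -7.36 − 1.33 = -8.69°.
a = sin²(Δφ/2) + cos φ₁ · cos φ₂ · sin²(Δλ/2) = 0.477875.
c = 2·atan2(√a, √(1−a)) = 1.52653 rad → d = 6371·c ≈ 9725.53 km.

9726 km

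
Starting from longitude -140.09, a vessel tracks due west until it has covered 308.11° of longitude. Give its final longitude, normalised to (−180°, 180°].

-88.20°

Start at -140.09°; shift −308.11° → -448.20°.
-448.20° lies outside (−180°, 180°]; add 360° → -88.20°.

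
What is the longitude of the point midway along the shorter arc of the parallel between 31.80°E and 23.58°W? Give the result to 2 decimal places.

Signed shortest Δλ from +31.80° to -23.58° is -55.38°.
Midpoint longitude = +31.80° + (-55.38°)/2 = +31.80° − 27.69° = +4.11°.

4.11°E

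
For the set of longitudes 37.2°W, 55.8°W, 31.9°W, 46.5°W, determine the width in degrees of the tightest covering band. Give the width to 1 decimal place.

23.9°

Sort the longitudes: -55.8°, -46.5°, -37.2°, -31.9°.
Eastward gaps between consecutive values (wrapping around): 9.3°, 9.3°, 5.3°, 336.1°.
Largest gap = 336.1° ⇒ minimal covering band is its complement: 360° − 336.1° = 23.9°.
Band runs from -55.8° eastward to -31.9°.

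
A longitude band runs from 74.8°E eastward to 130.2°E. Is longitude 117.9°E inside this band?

Yes

Band width going east from +74.8° to +130.2°: ((130.2 − 74.8) mod 360) = 55.4°.
Offset of +117.9° east of the west edge: ((117.9 − 74.8) mod 360) = 43.1°.
43.1° ≤ 55.4° ⇒ inside.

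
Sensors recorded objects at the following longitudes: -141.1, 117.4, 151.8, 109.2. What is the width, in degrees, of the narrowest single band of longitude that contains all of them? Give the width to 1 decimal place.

109.7°

Sort the longitudes: -141.1°, +109.2°, +117.4°, +151.8°.
Eastward gaps between consecutive values (wrapping around): 250.3°, 8.2°, 34.4°, 67.1°.
Largest gap = 250.3° ⇒ minimal covering band is its complement: 360° − 250.3° = 109.7°.
Band runs from +109.2° eastward to -141.1°, crossing the antimeridian.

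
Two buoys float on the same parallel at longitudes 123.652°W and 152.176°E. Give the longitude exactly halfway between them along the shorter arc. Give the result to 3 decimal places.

Signed shortest Δλ from -123.652° to +152.176° is -84.172°.
Midpoint longitude = -123.652° + (-84.172°)/2 = -123.652° − 42.086° = -165.738°.
(The naïve average (-123.652 + +152.176)/2 = 14.262° is on the wrong side of the globe.)

165.738°W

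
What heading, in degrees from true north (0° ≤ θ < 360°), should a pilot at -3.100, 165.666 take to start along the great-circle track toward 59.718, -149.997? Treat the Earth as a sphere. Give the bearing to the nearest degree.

Δλ = -149.997 − 165.666 = -315.663°; wrapped into (−180°, 180°]: 44.337°.
θ = atan2( sin Δλ · cos φ₂ , cos φ₁ · sin φ₂ − sin φ₁ · cos φ₂ · cos Δλ )
  = atan2(0.35241, 0.88179) = 21.784° → normalised to [0°, 360°): 21.784°.

22°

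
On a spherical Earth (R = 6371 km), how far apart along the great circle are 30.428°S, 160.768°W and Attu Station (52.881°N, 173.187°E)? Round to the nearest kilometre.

Δλ = 173.187 − -160.768 = 333.955°; wrapped into (−180°, 180°]: -26.045°.
Δφ = 52.881 − -30.428 = 83.309°.
a = sin²(Δφ/2) + cos φ₁ · cos φ₂ · sin²(Δλ/2) = 0.468164.
c = 2·atan2(√a, √(1−a)) = 1.50708 rad → d = 6371·c ≈ 9601.61 km.

9602 km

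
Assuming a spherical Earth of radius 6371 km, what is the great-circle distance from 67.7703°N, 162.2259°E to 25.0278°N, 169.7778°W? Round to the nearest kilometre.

Δλ = -169.7778 − 162.2259 = -332.0037°; wrapped into (−180°, 180°]: 27.9963°.
Δφ = 25.0278 − 67.7703 = -42.7425°.
a = sin²(Δφ/2) + cos φ₁ · cos φ₂ · sin²(Δλ/2) = 0.152852.
c = 2·atan2(√a, √(1−a)) = 0.80335 rad → d = 6371·c ≈ 5118.17 km.

5118 km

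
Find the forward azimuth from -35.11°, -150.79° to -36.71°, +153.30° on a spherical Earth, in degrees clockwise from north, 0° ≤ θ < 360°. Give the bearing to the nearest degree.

Δλ = 153.30 − -150.79 = 304.09°; wrapped into (−180°, 180°]: -55.91°.
θ = atan2( sin Δλ · cos φ₂ , cos φ₁ · sin φ₂ − sin φ₁ · cos φ₂ · cos Δλ )
  = atan2(-0.66391, -0.23057) = -109.152° → normalised to [0°, 360°): 250.848°.

251°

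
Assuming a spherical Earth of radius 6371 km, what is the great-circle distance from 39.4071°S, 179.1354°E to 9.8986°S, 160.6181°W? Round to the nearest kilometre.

3846 km

Δλ = -160.6181 − 179.1354 = -339.7535°; wrapped into (−180°, 180°]: 20.2465°.
Δφ = -9.8986 − -39.4071 = 29.5085°.
a = sin²(Δφ/2) + cos φ₁ · cos φ₂ · sin²(Δλ/2) = 0.088374.
c = 2·atan2(√a, √(1−a)) = 0.60368 rad → d = 6371·c ≈ 3846.04 km.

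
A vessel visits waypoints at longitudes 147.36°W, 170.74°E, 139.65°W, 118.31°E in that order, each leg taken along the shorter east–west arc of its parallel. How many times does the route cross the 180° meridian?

3

Leg 1: -147.36° → +170.74°, shortest Δλ = -41.9° (west) — crosses 180°.
Leg 2: +170.74° → -139.65°, shortest Δλ = 49.61° (east) — crosses 180°.
Leg 3: -139.65° → +118.31°, shortest Δλ = -102.04° (west) — crosses 180°.
Total crossings: 3.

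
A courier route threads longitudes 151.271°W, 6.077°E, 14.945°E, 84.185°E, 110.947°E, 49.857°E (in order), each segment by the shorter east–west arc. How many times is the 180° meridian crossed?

0

Leg 1: -151.271° → +6.077°, shortest Δλ = 157.348° (east) — does not cross 180°.
Leg 2: +6.077° → +14.945°, shortest Δλ = 8.868° (east) — does not cross 180°.
Leg 3: +14.945° → +84.185°, shortest Δλ = 69.24° (east) — does not cross 180°.
Leg 4: +84.185° → +110.947°, shortest Δλ = 26.762° (east) — does not cross 180°.
Leg 5: +110.947° → +49.857°, shortest Δλ = -61.09° (west) — does not cross 180°.
Total crossings: 0.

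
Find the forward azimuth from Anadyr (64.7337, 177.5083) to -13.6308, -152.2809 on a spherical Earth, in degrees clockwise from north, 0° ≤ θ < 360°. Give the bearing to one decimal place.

150.4°

Δλ = -152.2809 − 177.5083 = -329.7892°; wrapped into (−180°, 180°]: 30.2108°.
θ = atan2( sin Δλ · cos φ₂ , cos φ₁ · sin φ₂ − sin φ₁ · cos φ₂ · cos Δλ )
  = atan2(0.48901, -0.86008) = 150.379° → normalised to [0°, 360°): 150.379°.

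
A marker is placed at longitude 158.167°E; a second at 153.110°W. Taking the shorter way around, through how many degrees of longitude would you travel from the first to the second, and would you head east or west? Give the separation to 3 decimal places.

Raw difference: -153.110 − 158.167 = -311.277°.
Normalise into (−180°, 180°]: -311.277° + 360° = 48.723°.
Positive ⇒ the second point lies to the east; separation 48.723°.

48.723° east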